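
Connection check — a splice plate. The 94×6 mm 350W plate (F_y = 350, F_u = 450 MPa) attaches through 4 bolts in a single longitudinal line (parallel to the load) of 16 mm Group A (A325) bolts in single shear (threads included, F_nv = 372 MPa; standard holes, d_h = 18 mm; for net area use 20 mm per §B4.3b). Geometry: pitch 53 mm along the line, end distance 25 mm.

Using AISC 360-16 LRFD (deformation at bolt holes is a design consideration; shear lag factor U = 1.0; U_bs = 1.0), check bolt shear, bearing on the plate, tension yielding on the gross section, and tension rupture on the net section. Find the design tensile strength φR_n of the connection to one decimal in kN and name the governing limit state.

149.9 kN (net-section rupture governs)

Bolt shear: A_b = π(16)²/4 = 201.06 mm². φR_n = 0.75 × 372 × 201.06 × 4 × 1 = 224.4 kN.
Bearing (6 mm plate, F_u = 450 MPa): end bolts L_c = 25 − 18/2 = 16, R_n = min(1.2×16×6×450, 2.4×16×6×450) = 51.84 kN/bolt; interior L_c = 53 − 18 = 35, R_n = 103.68 kN/bolt. φR_n = 0.75 × (1×51.84 + 3×103.68) = 272.2 kN.
Tension yield (gross): A_g = 94×6 = 564 mm². φR_n = 0.90 × 350 × 564 = 177.7 kN.
Tension rupture (net): A_n = (94 − 1×20)×6 = 444 mm² (U = 1.0, A_e = A_n). φR_n = 0.75 × 450 × 444 = 149.9 kN.
Governing: min(224.4, 272.2, 177.7, 149.9) = 149.9 kN → net-section rupture.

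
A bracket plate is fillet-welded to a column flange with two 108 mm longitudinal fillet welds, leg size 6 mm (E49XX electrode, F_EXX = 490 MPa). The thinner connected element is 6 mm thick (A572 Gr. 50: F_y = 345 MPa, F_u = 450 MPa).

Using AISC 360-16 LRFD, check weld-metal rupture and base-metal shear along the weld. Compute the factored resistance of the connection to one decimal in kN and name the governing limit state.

Weld metal: throat = 0.707×6 = 4.242 mm, L = 2×108 = 216 mm. φR_n = 0.75 × 0.6 × 490 × 4.242 × 216 = 202.0 kN.
Base metal shear (6 mm plate): yield φR_n = 1.0×0.6×345×6×216 = 268.3 kN; rupture φR_n = 0.75×0.6×450×6×216 = 262.4 kN; take 262.4 kN (rupture).
Governing: min(202.0, 262.4) = 202.0 kN → weld metal.

202.0 kN (weld metal governs)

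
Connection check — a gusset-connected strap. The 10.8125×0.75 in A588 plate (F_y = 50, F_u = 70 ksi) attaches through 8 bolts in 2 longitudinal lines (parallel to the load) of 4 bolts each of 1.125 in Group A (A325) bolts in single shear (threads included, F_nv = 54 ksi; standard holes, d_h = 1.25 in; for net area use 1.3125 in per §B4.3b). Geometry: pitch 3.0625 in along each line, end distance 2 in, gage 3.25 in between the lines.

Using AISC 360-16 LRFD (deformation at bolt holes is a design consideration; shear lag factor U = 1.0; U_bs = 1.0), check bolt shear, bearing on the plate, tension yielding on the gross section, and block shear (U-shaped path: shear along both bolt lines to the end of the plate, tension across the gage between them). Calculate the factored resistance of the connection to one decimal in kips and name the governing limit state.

322.1 kips (bolt shear governs)

Bolt shear: A_b = π(1.125)²/4 = 0.99402 in². φR_n = 0.75 × 54 × 0.99402 × 8 × 1 = 322.1 kips.
Bearing (0.75 in plate, F_u = 70 ksi): end bolts L_c = 2 − 1.25/2 = 1.375, R_n = min(1.2×1.375×0.75×70, 2.4×1.125×0.75×70) = 86.625 kips/bolt; interior L_c = 3.0625 − 1.25 = 1.8125, R_n = 114.19 kips/bolt. φR_n = 0.75 × (2×86.625 + 6×114.19) = 643.8 kips.
Tension yield (gross): A_g = 10.8125×0.75 = 8.1094 in². φR_n = 0.90 × 50 × 8.1094 = 364.9 kips.
Block shear: shear path 2×[2+3×3.0625] = 2×11.1875 in, A_gv = 16.781, A_nv = 2×(11.1875 − 3.5×1.3125)×0.75 = 9.8906 in²; tension across gage: (3.25 − 1×1.3125)×0.75 = 1.4531 in². R_n = min(0.6×70×9.8906, 0.6×50×16.781) + 1.0×70×1.4531 = min(415.41, 503.43) + 101.72 = 517.13 kips. φR_n = 0.75 × 517.13 = 387.8 kips.
Governing: min(322.1, 643.8, 364.9, 387.8) = 322.1 kips → bolt shear.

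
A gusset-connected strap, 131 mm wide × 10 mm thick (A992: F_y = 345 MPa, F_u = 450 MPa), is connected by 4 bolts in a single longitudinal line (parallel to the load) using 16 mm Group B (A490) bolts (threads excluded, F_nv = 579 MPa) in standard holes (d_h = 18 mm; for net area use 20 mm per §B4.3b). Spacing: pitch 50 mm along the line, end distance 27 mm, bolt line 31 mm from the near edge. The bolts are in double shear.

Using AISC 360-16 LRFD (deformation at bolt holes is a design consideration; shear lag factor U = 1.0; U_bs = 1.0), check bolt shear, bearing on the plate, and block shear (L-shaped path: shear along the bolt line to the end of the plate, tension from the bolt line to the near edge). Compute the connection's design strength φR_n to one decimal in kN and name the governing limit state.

287.6 kN (block shear governs)

Bolt shear: A_b = π(16)²/4 = 201.06 mm². φR_n = 0.75 × 579 × 201.06 × 4 × 2 = 698.5 kN.
Bearing (10 mm plate, F_u = 450 MPa): end bolts L_c = 27 − 18/2 = 18, R_n = min(1.2×18×10×450, 2.4×16×10×450) = 97.2 kN/bolt; interior L_c = 50 − 18 = 32, R_n = 172.8 kN/bolt. φR_n = 0.75 × (1×97.2 + 3×172.8) = 461.7 kN.
Block shear: shear path 1×[27+3×50] = 1×177 mm, A_gv = 1770, A_nv = 1×(177 − 3.5×20)×10 = 1070 mm²; tension to near edge: (31 − 0.5×20)×10 = 210 mm². R_n = min(0.6×450×1070, 0.6×345×1770) + 1.0×450×210 = min(288.9, 366.39) + 94.5 = 383.4 kN. φR_n = 0.75 × 383.4 = 287.6 kN.
Governing: min(698.5, 461.7, 287.6) = 287.6 kN → block shear.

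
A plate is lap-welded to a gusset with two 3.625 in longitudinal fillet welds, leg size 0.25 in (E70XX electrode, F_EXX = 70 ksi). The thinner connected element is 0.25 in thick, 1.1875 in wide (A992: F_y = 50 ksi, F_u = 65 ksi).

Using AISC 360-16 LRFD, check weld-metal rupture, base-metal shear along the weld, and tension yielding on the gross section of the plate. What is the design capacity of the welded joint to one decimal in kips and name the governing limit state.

13.4 kips (gross-section yield governs)

Weld metal: throat = 0.707×0.25 = 0.17675 in, L = 2×3.625 = 7.25 in. φR_n = 0.75 × 0.6 × 70 × 0.17675 × 7.25 = 40.4 kips.
Base metal shear (0.25 in plate): yield φR_n = 1.0×0.6×50×0.25×7.25 = 54.4 kips; rupture φR_n = 0.75×0.6×65×0.25×7.25 = 53.0 kips; take 53.0 kips (rupture).
Tension yield (gross): A_g = 1.1875×0.25 = 0.29688 in². φR_n = 0.90 × 50 × 0.29688 = 13.4 kips.
Governing: min(40.4, 53.0, 13.4) = 13.4 kips → gross-section yield.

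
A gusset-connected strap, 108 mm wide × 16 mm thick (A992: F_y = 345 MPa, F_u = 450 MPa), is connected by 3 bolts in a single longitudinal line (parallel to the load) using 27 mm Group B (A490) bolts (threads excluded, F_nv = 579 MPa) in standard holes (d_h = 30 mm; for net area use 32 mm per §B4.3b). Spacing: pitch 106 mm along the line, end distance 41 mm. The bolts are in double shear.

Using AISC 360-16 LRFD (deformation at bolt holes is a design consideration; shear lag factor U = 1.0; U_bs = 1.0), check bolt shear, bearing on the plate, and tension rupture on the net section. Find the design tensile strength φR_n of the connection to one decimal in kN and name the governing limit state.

Bolt shear: A_b = π(27)²/4 = 572.56 mm². φR_n = 0.75 × 579 × 572.56 × 3 × 2 = 1491.8 kN.
Bearing (16 mm plate, F_u = 450 MPa): end bolts L_c = 41 − 30/2 = 26, R_n = min(1.2×26×16×450, 2.4×27×16×450) = 224.64 kN/bolt; interior L_c = 106 − 30 = 76, R_n = 466.56 kN/bolt. φR_n = 0.75 × (1×224.64 + 2×466.56) = 868.3 kN.
Tension rupture (net): A_n = (108 − 1×32)×16 = 1216 mm² (U = 1.0, A_e = A_n). φR_n = 0.75 × 450 × 1216 = 410.4 kN.
Governing: min(1491.8, 868.3, 410.4) = 410.4 kN → net-section rupture.

410.4 kN (net-section rupture governs)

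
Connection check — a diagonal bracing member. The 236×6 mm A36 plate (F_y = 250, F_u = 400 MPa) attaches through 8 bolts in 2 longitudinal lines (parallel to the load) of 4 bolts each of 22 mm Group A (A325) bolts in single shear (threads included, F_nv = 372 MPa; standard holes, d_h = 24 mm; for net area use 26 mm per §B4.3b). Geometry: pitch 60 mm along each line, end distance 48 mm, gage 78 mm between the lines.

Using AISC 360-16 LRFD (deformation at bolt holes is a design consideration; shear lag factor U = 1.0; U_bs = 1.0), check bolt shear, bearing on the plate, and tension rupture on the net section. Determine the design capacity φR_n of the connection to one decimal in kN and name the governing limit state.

Bolt shear: A_b = π(22)²/4 = 380.13 mm². φR_n = 0.75 × 372 × 380.13 × 8 × 1 = 848.5 kN.
Bearing (6 mm plate, F_u = 400 MPa): end bolts L_c = 48 − 24/2 = 36, R_n = min(1.2×36×6×400, 2.4×22×6×400) = 103.68 kN/bolt; interior L_c = 60 − 24 = 36, R_n = 103.68 kN/bolt. φR_n = 0.75 × (2×103.68 + 6×103.68) = 622.1 kN.
Tension rupture (net): A_n = (236 − 2×26)×6 = 1104 mm² (U = 1.0, A_e = A_n). φR_n = 0.75 × 400 × 1104 = 331.2 kN.
Governing: min(848.5, 622.1, 331.2) = 331.2 kN → net-section rupture.

331.2 kN (net-section rupture governs)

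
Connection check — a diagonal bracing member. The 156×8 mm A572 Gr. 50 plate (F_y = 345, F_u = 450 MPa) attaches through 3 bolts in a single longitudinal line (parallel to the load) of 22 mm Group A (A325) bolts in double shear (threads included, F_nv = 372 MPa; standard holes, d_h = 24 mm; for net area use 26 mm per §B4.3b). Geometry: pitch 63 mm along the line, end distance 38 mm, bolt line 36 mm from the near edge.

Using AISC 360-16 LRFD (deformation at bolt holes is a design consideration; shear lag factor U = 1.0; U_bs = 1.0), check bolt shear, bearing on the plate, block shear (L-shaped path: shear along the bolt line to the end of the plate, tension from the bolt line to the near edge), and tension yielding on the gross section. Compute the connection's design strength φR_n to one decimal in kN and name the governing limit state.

222.5 kN (block shear governs)

Bolt shear: A_b = π(22)²/4 = 380.13 mm². φR_n = 0.75 × 372 × 380.13 × 3 × 2 = 636.3 kN.
Bearing (8 mm plate, F_u = 450 MPa): end bolts L_c = 38 − 24/2 = 26, R_n = min(1.2×26×8×450, 2.4×22×8×450) = 112.32 kN/bolt; interior L_c = 63 − 24 = 39, R_n = 168.48 kN/bolt. φR_n = 0.75 × (1×112.32 + 2×168.48) = 337.0 kN.
Block shear: shear path 1×[38+2×63] = 1×164 mm, A_gv = 1312, A_nv = 1×(164 − 2.5×26)×8 = 792 mm²; tension to near edge: (36 − 0.5×26)×8 = 184 mm². R_n = min(0.6×450×792, 0.6×345×1312) + 1.0×450×184 = min(213.84, 271.58) + 82.8 = 296.64 kN. φR_n = 0.75 × 296.64 = 222.5 kN.
Tension yield (gross): A_g = 156×8 = 1248 mm². φR_n = 0.90 × 345 × 1248 = 387.5 kN.
Governing: min(636.3, 337.0, 222.5, 387.5) = 222.5 kN → block shear.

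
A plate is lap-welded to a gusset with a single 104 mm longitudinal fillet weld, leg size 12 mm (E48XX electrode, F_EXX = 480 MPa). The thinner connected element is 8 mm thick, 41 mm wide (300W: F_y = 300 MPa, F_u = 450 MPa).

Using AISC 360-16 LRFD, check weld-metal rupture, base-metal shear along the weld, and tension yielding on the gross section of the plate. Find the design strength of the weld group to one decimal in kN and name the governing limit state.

Weld metal: throat = 0.707×12 = 8.484 mm, L = 104 mm. φR_n = 0.75 × 0.6 × 480 × 8.484 × 104 = 190.6 kN.
Base metal shear (8 mm plate): yield φR_n = 1.0×0.6×300×8×104 = 149.8 kN; rupture φR_n = 0.75×0.6×450×8×104 = 168.5 kN; take 149.8 kN (yield).
Tension yield (gross): A_g = 41×8 = 328 mm². φR_n = 0.90 × 300 × 328 = 88.6 kN.
Governing: min(190.6, 149.8, 88.6) = 88.6 kN → gross-section yield.

88.6 kN (gross-section yield governs)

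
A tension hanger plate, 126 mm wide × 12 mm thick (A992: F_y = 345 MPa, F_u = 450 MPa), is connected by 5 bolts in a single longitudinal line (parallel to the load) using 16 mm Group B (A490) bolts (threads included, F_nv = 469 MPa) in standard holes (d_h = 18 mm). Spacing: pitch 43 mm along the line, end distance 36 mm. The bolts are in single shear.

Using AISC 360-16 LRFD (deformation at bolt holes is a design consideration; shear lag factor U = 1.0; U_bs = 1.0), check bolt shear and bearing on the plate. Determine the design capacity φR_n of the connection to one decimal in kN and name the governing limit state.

353.6 kN (bolt shear governs)

Bolt shear: A_b = π(16)²/4 = 201.06 mm². φR_n = 0.75 × 469 × 201.06 × 5 × 1 = 353.6 kN.
Bearing (12 mm plate, F_u = 450 MPa): end bolts L_c = 36 − 18/2 = 27, R_n = min(1.2×27×12×450, 2.4×16×12×450) = 174.96 kN/bolt; interior L_c = 43 − 18 = 25, R_n = 162 kN/bolt. φR_n = 0.75 × (1×174.96 + 4×162) = 617.2 kN.
Governing: min(353.6, 617.2) = 353.6 kN → bolt shear.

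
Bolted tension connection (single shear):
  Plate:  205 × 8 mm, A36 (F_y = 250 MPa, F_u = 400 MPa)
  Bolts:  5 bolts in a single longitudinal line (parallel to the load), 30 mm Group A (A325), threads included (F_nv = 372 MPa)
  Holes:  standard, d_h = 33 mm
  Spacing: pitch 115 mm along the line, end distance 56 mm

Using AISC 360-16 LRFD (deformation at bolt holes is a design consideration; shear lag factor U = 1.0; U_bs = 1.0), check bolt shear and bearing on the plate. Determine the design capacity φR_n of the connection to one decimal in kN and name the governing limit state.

805.0 kN (bearing governs)

Bolt shear: A_b = π(30)²/4 = 706.86 mm². φR_n = 0.75 × 372 × 706.86 × 5 × 1 = 986.1 kN.
Bearing (8 mm plate, F_u = 400 MPa): end bolts L_c = 56 − 33/2 = 39.5, R_n = min(1.2×39.5×8×400, 2.4×30×8×400) = 151.68 kN/bolt; interior L_c = 115 − 33 = 82, R_n = 230.4 kN/bolt. φR_n = 0.75 × (1×151.68 + 4×230.4) = 805.0 kN.
Governing: min(986.1, 805.0) = 805.0 kN → bearing.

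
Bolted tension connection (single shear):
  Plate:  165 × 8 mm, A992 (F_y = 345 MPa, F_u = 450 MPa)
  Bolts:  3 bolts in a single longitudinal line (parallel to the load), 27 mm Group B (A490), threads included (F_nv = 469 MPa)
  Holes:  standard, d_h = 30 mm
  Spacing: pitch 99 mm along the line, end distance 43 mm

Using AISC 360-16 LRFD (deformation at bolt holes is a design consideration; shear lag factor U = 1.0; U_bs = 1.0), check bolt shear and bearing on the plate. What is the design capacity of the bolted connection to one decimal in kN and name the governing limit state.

Bolt shear: A_b = π(27)²/4 = 572.56 mm². φR_n = 0.75 × 469 × 572.56 × 3 × 1 = 604.2 kN.
Bearing (8 mm plate, F_u = 450 MPa): end bolts L_c = 43 − 30/2 = 28, R_n = min(1.2×28×8×450, 2.4×27×8×450) = 120.96 kN/bolt; interior L_c = 99 − 30 = 69, R_n = 233.28 kN/bolt. φR_n = 0.75 × (1×120.96 + 2×233.28) = 440.6 kN.
Governing: min(604.2, 440.6) = 440.6 kN → bearing.

440.6 kN (bearing governs)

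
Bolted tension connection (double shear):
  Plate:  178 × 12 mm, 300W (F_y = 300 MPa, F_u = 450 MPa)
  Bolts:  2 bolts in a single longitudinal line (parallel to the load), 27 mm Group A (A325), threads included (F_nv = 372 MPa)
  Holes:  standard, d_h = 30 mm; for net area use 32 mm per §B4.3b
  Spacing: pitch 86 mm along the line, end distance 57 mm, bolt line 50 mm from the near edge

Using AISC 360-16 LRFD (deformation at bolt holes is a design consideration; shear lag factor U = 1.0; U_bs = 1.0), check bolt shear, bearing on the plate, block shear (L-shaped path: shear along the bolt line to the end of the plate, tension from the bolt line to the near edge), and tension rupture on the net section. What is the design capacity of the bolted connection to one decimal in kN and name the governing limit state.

Bolt shear: A_b = π(27)²/4 = 572.56 mm². φR_n = 0.75 × 372 × 572.56 × 2 × 2 = 639.0 kN.
Bearing (12 mm plate, F_u = 450 MPa): end bolts L_c = 57 − 30/2 = 42, R_n = min(1.2×42×12×450, 2.4×27×12×450) = 272.16 kN/bolt; interior L_c = 86 − 30 = 56, R_n = 349.92 kN/bolt. φR_n = 0.75 × (1×272.16 + 1×349.92) = 466.6 kN.
Block shear: shear path 1×[57+1×86] = 1×143 mm, A_gv = 1716, A_nv = 1×(143 − 1.5×32)×12 = 1140 mm²; tension to near edge: (50 − 0.5×32)×12 = 408 mm². R_n = min(0.6×450×1140, 0.6×300×1716) + 1.0×450×408 = min(307.8, 308.88) + 183.6 = 491.4 kN. φR_n = 0.75 × 491.4 = 368.6 kN.
Tension rupture (net): A_n = (178 − 1×32)×12 = 1752 mm² (U = 1.0, A_e = A_n). φR_n = 0.75 × 450 × 1752 = 591.3 kN.
Governing: min(639.0, 466.6, 368.6, 591.3) = 368.6 kN → block shear.

368.6 kN (block shear governs)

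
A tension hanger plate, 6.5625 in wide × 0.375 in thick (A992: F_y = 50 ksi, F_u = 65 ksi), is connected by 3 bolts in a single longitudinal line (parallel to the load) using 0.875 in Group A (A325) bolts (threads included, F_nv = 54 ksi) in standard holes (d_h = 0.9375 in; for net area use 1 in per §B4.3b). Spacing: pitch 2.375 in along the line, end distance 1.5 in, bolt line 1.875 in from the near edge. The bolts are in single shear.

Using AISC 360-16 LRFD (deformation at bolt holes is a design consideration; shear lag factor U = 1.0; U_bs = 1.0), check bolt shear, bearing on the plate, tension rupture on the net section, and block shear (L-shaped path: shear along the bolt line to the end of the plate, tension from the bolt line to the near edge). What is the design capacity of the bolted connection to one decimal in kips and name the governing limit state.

Bolt shear: A_b = π(0.875)²/4 = 0.60132 in². φR_n = 0.75 × 54 × 0.60132 × 3 × 1 = 73.1 kips.
Bearing (0.375 in plate, F_u = 65 ksi): end bolts L_c = 1.5 − 0.9375/2 = 1.03125, R_n = min(1.2×1.03125×0.375×65, 2.4×0.875×0.375×65) = 30.164 kips/bolt; interior L_c = 2.375 − 0.9375 = 1.4375, R_n = 42.047 kips/bolt. φR_n = 0.75 × (1×30.164 + 2×42.047) = 85.7 kips.
Tension rupture (net): A_n = (6.5625 − 1×1)×0.375 = 2.0859 in² (U = 1.0, A_e = A_n). φR_n = 0.75 × 65 × 2.0859 = 101.7 kips.
Block shear: shear path 1×[1.5+2×2.375] = 1×6.25 in, A_gv = 2.3438, A_nv = 1×(6.25 − 2.5×1)×0.375 = 1.4063 in²; tension to near edge: (1.875 − 0.5×1)×0.375 = 0.51563 in². R_n = min(0.6×65×1.4063, 0.6×50×2.3438) + 1.0×65×0.51563 = min(54.846, 70.314) + 33.516 = 88.362 kips. φR_n = 0.75 × 88.362 = 66.3 kips.
Governing: min(73.1, 85.7, 101.7, 66.3) = 66.3 kips → block shear.

66.3 kips (block shear governs)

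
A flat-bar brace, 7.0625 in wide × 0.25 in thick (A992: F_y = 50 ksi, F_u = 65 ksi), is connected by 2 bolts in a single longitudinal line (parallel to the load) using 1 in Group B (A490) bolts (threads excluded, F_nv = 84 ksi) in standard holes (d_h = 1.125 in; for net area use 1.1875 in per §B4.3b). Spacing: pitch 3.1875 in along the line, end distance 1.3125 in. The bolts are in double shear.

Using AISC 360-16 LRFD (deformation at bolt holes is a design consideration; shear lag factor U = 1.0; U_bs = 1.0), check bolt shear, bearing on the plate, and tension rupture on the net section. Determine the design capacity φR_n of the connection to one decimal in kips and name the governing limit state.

40.2 kips (bearing governs)

Bolt shear: A_b = π(1)²/4 = 0.7854 in². φR_n = 0.75 × 84 × 0.7854 × 2 × 2 = 197.9 kips.
Bearing (0.25 in plate, F_u = 65 ksi): end bolts L_c = 1.3125 − 1.125/2 = 0.75, R_n = min(1.2×0.75×0.25×65, 2.4×1×0.25×65) = 14.625 kips/bolt; interior L_c = 3.1875 − 1.125 = 2.0625, R_n = 39 kips/bolt. φR_n = 0.75 × (1×14.625 + 1×39) = 40.2 kips.
Tension rupture (net): A_n = (7.0625 − 1×1.1875)×0.25 = 1.4688 in² (U = 1.0, A_e = A_n). φR_n = 0.75 × 65 × 1.4688 = 71.6 kips.
Governing: min(197.9, 40.2, 71.6) = 40.2 kips → bearing.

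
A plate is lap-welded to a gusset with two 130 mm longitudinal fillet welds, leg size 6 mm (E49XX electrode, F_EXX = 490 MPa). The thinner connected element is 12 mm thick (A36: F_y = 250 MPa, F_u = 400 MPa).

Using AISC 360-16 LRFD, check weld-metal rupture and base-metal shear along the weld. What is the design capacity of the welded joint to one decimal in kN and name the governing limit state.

243.2 kN (weld metal governs)

Weld metal: throat = 0.707×6 = 4.242 mm, L = 2×130 = 260 mm. φR_n = 0.75 × 0.6 × 490 × 4.242 × 260 = 243.2 kN.
Base metal shear (12 mm plate): yield φR_n = 1.0×0.6×250×12×260 = 468.0 kN; rupture φR_n = 0.75×0.6×400×12×260 = 561.6 kN; take 468.0 kN (yield).
Governing: min(243.2, 468.0) = 243.2 kN → weld metal.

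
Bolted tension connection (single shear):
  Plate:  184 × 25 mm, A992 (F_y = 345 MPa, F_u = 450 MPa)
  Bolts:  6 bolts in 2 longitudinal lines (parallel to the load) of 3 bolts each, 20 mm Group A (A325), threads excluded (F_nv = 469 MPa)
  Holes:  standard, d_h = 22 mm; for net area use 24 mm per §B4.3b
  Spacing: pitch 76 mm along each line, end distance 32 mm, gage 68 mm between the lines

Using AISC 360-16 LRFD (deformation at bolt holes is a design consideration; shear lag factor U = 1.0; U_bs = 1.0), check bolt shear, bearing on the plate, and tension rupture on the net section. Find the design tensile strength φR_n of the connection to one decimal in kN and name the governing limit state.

663.0 kN (bolt shear governs)

Bolt shear: A_b = π(20)²/4 = 314.16 mm². φR_n = 0.75 × 469 × 314.16 × 6 × 1 = 663.0 kN.
Bearing (25 mm plate, F_u = 450 MPa): end bolts L_c = 32 − 22/2 = 21, R_n = min(1.2×21×25×450, 2.4×20×25×450) = 283.5 kN/bolt; interior L_c = 76 − 22 = 54, R_n = 540 kN/bolt. φR_n = 0.75 × (2×283.5 + 4×540) = 2045.3 kN.
Tension rupture (net): A_n = (184 − 2×24)×25 = 3400 mm² (U = 1.0, A_e = A_n). φR_n = 0.75 × 450 × 3400 = 1147.5 kN.
Governing: min(663.0, 2045.3, 1147.5) = 663.0 kN → bolt shear.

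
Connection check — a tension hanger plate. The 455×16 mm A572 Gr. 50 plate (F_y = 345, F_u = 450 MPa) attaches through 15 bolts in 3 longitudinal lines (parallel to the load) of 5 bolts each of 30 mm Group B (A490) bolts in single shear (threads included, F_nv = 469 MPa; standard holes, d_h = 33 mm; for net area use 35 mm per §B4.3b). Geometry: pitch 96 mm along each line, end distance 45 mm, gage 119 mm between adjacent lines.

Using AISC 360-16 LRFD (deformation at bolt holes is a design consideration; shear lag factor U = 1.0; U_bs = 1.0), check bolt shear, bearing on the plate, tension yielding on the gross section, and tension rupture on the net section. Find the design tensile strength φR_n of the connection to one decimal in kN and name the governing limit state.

Bolt shear: A_b = π(30)²/4 = 706.86 mm². φR_n = 0.75 × 469 × 706.86 × 15 × 1 = 3729.6 kN.
Bearing (16 mm plate, F_u = 450 MPa): end bolts L_c = 45 − 33/2 = 28.5, R_n = min(1.2×28.5×16×450, 2.4×30×16×450) = 246.24 kN/bolt; interior L_c = 96 − 33 = 63, R_n = 518.4 kN/bolt. φR_n = 0.75 × (3×246.24 + 12×518.4) = 5219.6 kN.
Tension yield (gross): A_g = 455×16 = 7280 mm². φR_n = 0.90 × 345 × 7280 = 2260.4 kN.
Tension rupture (net): A_n = (455 − 3×35)×16 = 5600 mm² (U = 1.0, A_e = A_n). φR_n = 0.75 × 450 × 5600 = 1890.0 kN.
Governing: min(3729.6, 5219.6, 2260.4, 1890.0) = 1890.0 kN → net-section rupture.

1890.0 kN (net-section rupture governs)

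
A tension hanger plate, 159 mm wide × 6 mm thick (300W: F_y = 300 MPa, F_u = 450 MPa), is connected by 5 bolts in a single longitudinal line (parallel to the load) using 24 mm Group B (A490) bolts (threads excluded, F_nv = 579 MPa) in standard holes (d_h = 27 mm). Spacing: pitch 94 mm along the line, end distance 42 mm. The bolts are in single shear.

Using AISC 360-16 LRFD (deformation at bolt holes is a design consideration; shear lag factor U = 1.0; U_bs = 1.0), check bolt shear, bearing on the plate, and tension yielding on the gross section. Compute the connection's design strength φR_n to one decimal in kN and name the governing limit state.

Bolt shear: A_b = π(24)²/4 = 452.39 mm². φR_n = 0.75 × 579 × 452.39 × 5 × 1 = 982.3 kN.
Bearing (6 mm plate, F_u = 450 MPa): end bolts L_c = 42 − 27/2 = 28.5, R_n = min(1.2×28.5×6×450, 2.4×24×6×450) = 92.34 kN/bolt; interior L_c = 94 − 27 = 67, R_n = 155.52 kN/bolt. φR_n = 0.75 × (1×92.34 + 4×155.52) = 535.8 kN.
Tension yield (gross): A_g = 159×6 = 954 mm². φR_n = 0.90 × 300 × 954 = 257.6 kN.
Governing: min(982.3, 535.8, 257.6) = 257.6 kN → gross-section yield.

257.6 kN (gross-section yield governs)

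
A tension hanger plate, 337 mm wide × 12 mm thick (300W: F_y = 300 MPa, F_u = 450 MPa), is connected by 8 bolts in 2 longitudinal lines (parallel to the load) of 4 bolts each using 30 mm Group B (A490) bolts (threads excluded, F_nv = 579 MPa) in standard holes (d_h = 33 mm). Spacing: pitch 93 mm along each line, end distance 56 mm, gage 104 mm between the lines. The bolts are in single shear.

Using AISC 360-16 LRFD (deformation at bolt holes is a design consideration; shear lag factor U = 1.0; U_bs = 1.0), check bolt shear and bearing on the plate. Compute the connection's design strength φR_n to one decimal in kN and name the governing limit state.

2133.5 kN (bearing governs)

Bolt shear: A_b = π(30)²/4 = 706.86 mm². φR_n = 0.75 × 579 × 706.86 × 8 × 1 = 2455.6 kN.
Bearing (12 mm plate, F_u = 450 MPa): end bolts L_c = 56 − 33/2 = 39.5, R_n = min(1.2×39.5×12×450, 2.4×30×12×450) = 255.96 kN/bolt; interior L_c = 93 − 33 = 60, R_n = 388.8 kN/bolt. φR_n = 0.75 × (2×255.96 + 6×388.8) = 2133.5 kN.
Governing: min(2455.6, 2133.5) = 2133.5 kN → bearing.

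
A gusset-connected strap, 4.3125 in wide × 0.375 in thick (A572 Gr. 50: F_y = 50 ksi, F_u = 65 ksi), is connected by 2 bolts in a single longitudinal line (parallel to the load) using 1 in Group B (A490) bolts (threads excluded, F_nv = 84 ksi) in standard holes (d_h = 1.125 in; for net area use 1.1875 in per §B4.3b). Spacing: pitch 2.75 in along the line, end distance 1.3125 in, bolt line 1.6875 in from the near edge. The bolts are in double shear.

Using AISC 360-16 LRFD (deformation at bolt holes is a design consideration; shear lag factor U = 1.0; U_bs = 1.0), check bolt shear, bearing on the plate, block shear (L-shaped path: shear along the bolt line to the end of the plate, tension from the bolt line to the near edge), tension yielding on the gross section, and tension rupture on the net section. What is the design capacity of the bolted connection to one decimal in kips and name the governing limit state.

45.0 kips (block shear governs)

Bolt shear: A_b = π(1)²/4 = 0.7854 in². φR_n = 0.75 × 84 × 0.7854 × 2 × 2 = 197.9 kips.
Bearing (0.375 in plate, F_u = 65 ksi): end bolts L_c = 1.3125 − 1.125/2 = 0.75, R_n = min(1.2×0.75×0.375×65, 2.4×1×0.375×65) = 21.938 kips/bolt; interior L_c = 2.75 − 1.125 = 1.625, R_n = 47.531 kips/bolt. φR_n = 0.75 × (1×21.938 + 1×47.531) = 52.1 kips.
Block shear: shear path 1×[1.3125+1×2.75] = 1×4.0625 in, A_gv = 1.5234, A_nv = 1×(4.0625 − 1.5×1.1875)×0.375 = 0.85547 in²; tension to near edge: (1.6875 − 0.5×1.1875)×0.375 = 0.41016 in². R_n = min(0.6×65×0.85547, 0.6×50×1.5234) + 1.0×65×0.41016 = min(33.363, 45.702) + 26.66 = 60.023 kips. φR_n = 0.75 × 60.023 = 45.0 kips.
Tension yield (gross): A_g = 4.3125×0.375 = 1.6172 in². φR_n = 0.90 × 50 × 1.6172 = 72.8 kips.
Tension rupture (net): A_n = (4.3125 − 1×1.1875)×0.375 = 1.1719 in² (U = 1.0, A_e = A_n). φR_n = 0.75 × 65 × 1.1719 = 57.1 kips.
Governing: min(197.9, 52.1, 45.0, 72.8, 57.1) = 45.0 kips → block shear.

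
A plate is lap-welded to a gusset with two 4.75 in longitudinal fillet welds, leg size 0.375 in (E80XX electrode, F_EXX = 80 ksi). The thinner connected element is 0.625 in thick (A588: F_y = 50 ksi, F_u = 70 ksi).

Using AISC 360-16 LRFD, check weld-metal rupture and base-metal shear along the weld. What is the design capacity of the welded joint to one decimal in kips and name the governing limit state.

Weld metal: throat = 0.707×0.375 = 0.26513 in, L = 2×4.75 = 9.5 in. φR_n = 0.75 × 0.6 × 80 × 0.26513 × 9.5 = 90.7 kips.
Base metal shear (0.625 in plate): yield φR_n = 1.0×0.6×50×0.625×9.5 = 178.1 kips; rupture φR_n = 0.75×0.6×70×0.625×9.5 = 187.0 kips; take 178.1 kips (yield).
Governing: min(90.7, 178.1) = 90.7 kips → weld metal.

90.7 kips (weld metal governs)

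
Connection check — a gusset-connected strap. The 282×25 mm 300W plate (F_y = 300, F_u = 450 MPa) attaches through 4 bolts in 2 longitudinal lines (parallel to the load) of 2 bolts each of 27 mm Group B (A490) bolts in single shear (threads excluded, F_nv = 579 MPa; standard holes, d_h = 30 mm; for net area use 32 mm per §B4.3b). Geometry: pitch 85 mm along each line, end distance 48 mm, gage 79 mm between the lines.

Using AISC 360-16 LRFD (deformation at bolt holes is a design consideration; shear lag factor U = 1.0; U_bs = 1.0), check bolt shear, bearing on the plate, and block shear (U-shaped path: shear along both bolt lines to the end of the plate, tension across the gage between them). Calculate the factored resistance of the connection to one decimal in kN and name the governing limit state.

994.5 kN (bolt shear governs)

Bolt shear: A_b = π(27)²/4 = 572.56 mm². φR_n = 0.75 × 579 × 572.56 × 4 × 1 = 994.5 kN.
Bearing (25 mm plate, F_u = 450 MPa): end bolts L_c = 48 − 30/2 = 33, R_n = min(1.2×33×25×450, 2.4×27×25×450) = 445.5 kN/bolt; interior L_c = 85 − 30 = 55, R_n = 729 kN/bolt. φR_n = 0.75 × (2×445.5 + 2×729) = 1761.8 kN.
Block shear: shear path 2×[48+1×85] = 2×133 mm, A_gv = 6650, A_nv = 2×(133 − 1.5×32)×25 = 4250 mm²; tension across gage: (79 − 1×32)×25 = 1175 mm². R_n = min(0.6×450×4250, 0.6×300×6650) + 1.0×450×1175 = min(1147.5, 1197) + 528.75 = 1676.3 kN. φR_n = 0.75 × 1676.3 = 1257.2 kN.
Governing: min(994.5, 1761.8, 1257.2) = 994.5 kN → bolt shear.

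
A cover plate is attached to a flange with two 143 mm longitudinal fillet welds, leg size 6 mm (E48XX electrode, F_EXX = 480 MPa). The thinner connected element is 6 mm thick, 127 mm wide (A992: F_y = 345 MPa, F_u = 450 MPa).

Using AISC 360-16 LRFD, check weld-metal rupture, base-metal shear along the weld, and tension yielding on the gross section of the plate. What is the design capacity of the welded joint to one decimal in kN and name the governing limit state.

Weld metal: throat = 0.707×6 = 4.242 mm, L = 2×143 = 286 mm. φR_n = 0.75 × 0.6 × 480 × 4.242 × 286 = 262.1 kN.
Base metal shear (6 mm plate): yield φR_n = 1.0×0.6×345×6×286 = 355.2 kN; rupture φR_n = 0.75×0.6×450×6×286 = 347.5 kN; take 347.5 kN (rupture).
Tension yield (gross): A_g = 127×6 = 762 mm². φR_n = 0.90 × 345 × 762 = 236.6 kN.
Governing: min(262.1, 347.5, 236.6) = 236.6 kN → gross-section yield.

236.6 kN (gross-section yield governs)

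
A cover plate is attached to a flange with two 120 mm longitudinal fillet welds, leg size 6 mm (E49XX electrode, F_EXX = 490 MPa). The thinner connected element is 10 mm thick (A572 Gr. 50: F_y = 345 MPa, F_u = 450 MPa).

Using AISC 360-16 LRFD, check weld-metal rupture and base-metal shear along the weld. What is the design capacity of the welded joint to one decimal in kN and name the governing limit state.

Weld metal: throat = 0.707×6 = 4.242 mm, L = 2×120 = 240 mm. φR_n = 0.75 × 0.6 × 490 × 4.242 × 240 = 224.5 kN.
Base metal shear (10 mm plate): yield φR_n = 1.0×0.6×345×10×240 = 496.8 kN; rupture φR_n = 0.75×0.6×450×10×240 = 486.0 kN; take 486.0 kN (rupture).
Governing: min(224.5, 486.0) = 224.5 kN → weld metal.

224.5 kN (weld metal governs)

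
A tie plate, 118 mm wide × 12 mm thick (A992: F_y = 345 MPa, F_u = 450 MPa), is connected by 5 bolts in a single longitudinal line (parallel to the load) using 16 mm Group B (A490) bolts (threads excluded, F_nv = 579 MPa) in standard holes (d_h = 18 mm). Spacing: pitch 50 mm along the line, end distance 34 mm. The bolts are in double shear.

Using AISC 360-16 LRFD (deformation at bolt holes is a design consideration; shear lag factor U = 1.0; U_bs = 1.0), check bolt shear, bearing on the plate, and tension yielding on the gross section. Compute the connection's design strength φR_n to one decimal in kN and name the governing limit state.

439.7 kN (gross-section yield governs)

Bolt shear: A_b = π(16)²/4 = 201.06 mm². φR_n = 0.75 × 579 × 201.06 × 5 × 2 = 873.1 kN.
Bearing (12 mm plate, F_u = 450 MPa): end bolts L_c = 34 − 18/2 = 25, R_n = min(1.2×25×12×450, 2.4×16×12×450) = 162 kN/bolt; interior L_c = 50 − 18 = 32, R_n = 207.36 kN/bolt. φR_n = 0.75 × (1×162 + 4×207.36) = 743.6 kN.
Tension yield (gross): A_g = 118×12 = 1416 mm². φR_n = 0.90 × 345 × 1416 = 439.7 kN.
Governing: min(873.1, 743.6, 439.7) = 439.7 kN → gross-section yield.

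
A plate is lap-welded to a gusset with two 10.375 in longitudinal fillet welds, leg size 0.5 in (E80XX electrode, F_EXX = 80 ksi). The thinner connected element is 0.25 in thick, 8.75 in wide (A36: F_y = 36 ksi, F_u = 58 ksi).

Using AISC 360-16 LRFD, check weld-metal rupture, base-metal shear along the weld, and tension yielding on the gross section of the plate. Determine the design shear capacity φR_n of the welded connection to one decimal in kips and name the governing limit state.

70.9 kips (gross-section yield governs)

Weld metal: throat = 0.707×0.5 = 0.3535 in, L = 2×10.375 = 20.75 in. φR_n = 0.75 × 0.6 × 80 × 0.3535 × 20.75 = 264.1 kips.
Base metal shear (0.25 in plate): yield φR_n = 1.0×0.6×36×0.25×20.75 = 112.1 kips; rupture φR_n = 0.75×0.6×58×0.25×20.75 = 135.4 kips; take 112.1 kips (yield).
Tension yield (gross): A_g = 8.75×0.25 = 2.1875 in². φR_n = 0.90 × 36 × 2.1875 = 70.9 kips.
Governing: min(264.1, 112.1, 70.9) = 70.9 kips → gross-section yield.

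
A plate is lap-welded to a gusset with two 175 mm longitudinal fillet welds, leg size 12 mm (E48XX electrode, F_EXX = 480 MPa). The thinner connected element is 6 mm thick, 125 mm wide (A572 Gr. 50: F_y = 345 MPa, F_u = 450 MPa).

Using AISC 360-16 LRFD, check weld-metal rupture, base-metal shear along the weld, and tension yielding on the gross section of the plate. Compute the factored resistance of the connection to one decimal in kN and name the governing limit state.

Weld metal: throat = 0.707×12 = 8.484 mm, L = 2×175 = 350 mm. φR_n = 0.75 × 0.6 × 480 × 8.484 × 350 = 641.4 kN.
Base metal shear (6 mm plate): yield φR_n = 1.0×0.6×345×6×350 = 434.7 kN; rupture φR_n = 0.75×0.6×450×6×350 = 425.3 kN; take 425.3 kN (rupture).
Tension yield (gross): A_g = 125×6 = 750 mm². φR_n = 0.90 × 345 × 750 = 232.9 kN.
Governing: min(641.4, 425.3, 232.9) = 232.9 kN → gross-section yield.

232.9 kN (gross-section yield governs)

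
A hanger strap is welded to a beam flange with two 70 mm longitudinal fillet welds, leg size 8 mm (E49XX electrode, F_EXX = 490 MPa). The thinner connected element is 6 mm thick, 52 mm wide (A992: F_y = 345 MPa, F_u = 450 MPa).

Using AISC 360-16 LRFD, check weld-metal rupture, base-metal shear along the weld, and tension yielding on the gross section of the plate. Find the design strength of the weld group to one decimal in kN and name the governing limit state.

Weld metal: throat = 0.707×8 = 5.656 mm, L = 2×70 = 140 mm. φR_n = 0.75 × 0.6 × 490 × 5.656 × 140 = 174.6 kN.
Base metal shear (6 mm plate): yield φR_n = 1.0×0.6×345×6×140 = 173.9 kN; rupture φR_n = 0.75×0.6×450×6×140 = 170.1 kN; take 170.1 kN (rupture).
Tension yield (gross): A_g = 52×6 = 312 mm². φR_n = 0.90 × 345 × 312 = 96.9 kN.
Governing: min(174.6, 170.1, 96.9) = 96.9 kN → gross-section yield.

96.9 kN (gross-section yield governs)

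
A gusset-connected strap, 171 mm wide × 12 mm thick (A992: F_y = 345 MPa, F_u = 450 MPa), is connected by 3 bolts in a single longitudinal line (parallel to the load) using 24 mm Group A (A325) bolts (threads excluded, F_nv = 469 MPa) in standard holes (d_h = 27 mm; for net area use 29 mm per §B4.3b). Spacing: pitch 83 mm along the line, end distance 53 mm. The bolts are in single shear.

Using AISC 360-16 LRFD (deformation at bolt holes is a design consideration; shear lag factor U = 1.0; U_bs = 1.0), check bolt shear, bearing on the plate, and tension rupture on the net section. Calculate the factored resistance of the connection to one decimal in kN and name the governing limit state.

Bolt shear: A_b = π(24)²/4 = 452.39 mm². φR_n = 0.75 × 469 × 452.39 × 3 × 1 = 477.4 kN.
Bearing (12 mm plate, F_u = 450 MPa): end bolts L_c = 53 − 27/2 = 39.5, R_n = min(1.2×39.5×12×450, 2.4×24×12×450) = 255.96 kN/bolt; interior L_c = 83 − 27 = 56, R_n = 311.04 kN/bolt. φR_n = 0.75 × (1×255.96 + 2×311.04) = 658.5 kN.
Tension rupture (net): A_n = (171 − 1×29)×12 = 1704 mm² (U = 1.0, A_e = A_n). φR_n = 0.75 × 450 × 1704 = 575.1 kN.
Governing: min(477.4, 658.5, 575.1) = 477.4 kN → bolt shear.

477.4 kN (bolt shear governs)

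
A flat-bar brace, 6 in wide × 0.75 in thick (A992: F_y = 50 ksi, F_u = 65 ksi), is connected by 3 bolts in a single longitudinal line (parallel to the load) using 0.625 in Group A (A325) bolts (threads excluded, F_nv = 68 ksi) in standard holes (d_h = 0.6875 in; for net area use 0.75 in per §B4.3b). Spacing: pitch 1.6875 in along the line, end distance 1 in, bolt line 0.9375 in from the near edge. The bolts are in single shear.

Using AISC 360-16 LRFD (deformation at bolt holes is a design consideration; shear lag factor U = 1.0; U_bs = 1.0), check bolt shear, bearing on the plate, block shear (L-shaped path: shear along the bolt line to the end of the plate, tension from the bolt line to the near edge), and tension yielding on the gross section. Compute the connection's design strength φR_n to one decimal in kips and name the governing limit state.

Bolt shear: A_b = π(0.625)²/4 = 0.3068 in². φR_n = 0.75 × 68 × 0.3068 × 3 × 1 = 46.9 kips.
Bearing (0.75 in plate, F_u = 65 ksi): end bolts L_c = 1 − 0.6875/2 = 0.65625, R_n = min(1.2×0.65625×0.75×65, 2.4×0.625×0.75×65) = 38.391 kips/bolt; interior L_c = 1.6875 − 0.6875 = 1, R_n = 58.5 kips/bolt. φR_n = 0.75 × (1×38.391 + 2×58.5) = 116.5 kips.
Block shear: shear path 1×[1+2×1.6875] = 1×4.375 in, A_gv = 3.2813, A_nv = 1×(4.375 − 2.5×0.75)×0.75 = 1.875 in²; tension to near edge: (0.9375 − 0.5×0.75)×0.75 = 0.42188 in². R_n = min(0.6×65×1.875, 0.6×50×3.2813) + 1.0×65×0.42188 = min(73.125, 98.439) + 27.422 = 100.55 kips. φR_n = 0.75 × 100.55 = 75.4 kips.
Tension yield (gross): A_g = 6×0.75 = 4.5 in². φR_n = 0.90 × 50 × 4.5 = 202.5 kips.
Governing: min(46.9, 116.5, 75.4, 202.5) = 46.9 kips → bolt shear.

46.9 kips (bolt shear governs)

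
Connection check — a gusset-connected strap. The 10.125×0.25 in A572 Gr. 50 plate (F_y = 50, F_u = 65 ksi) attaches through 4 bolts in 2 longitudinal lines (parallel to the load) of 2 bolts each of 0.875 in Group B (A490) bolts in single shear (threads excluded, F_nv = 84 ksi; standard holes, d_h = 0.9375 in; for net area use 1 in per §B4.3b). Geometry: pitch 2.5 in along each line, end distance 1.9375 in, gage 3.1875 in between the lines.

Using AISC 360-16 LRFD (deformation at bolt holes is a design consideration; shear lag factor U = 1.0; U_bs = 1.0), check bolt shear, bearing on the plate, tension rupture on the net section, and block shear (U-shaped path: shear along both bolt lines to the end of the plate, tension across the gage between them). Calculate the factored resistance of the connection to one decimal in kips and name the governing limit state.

69.6 kips (block shear governs)

Bolt shear: A_b = π(0.875)²/4 = 0.60132 in². φR_n = 0.75 × 84 × 0.60132 × 4 × 1 = 151.5 kips.
Bearing (0.25 in plate, F_u = 65 ksi): end bolts L_c = 1.9375 − 0.9375/2 = 1.46875, R_n = min(1.2×1.46875×0.25×65, 2.4×0.875×0.25×65) = 28.641 kips/bolt; interior L_c = 2.5 − 0.9375 = 1.5625, R_n = 30.469 kips/bolt. φR_n = 0.75 × (2×28.641 + 2×30.469) = 88.7 kips.
Tension rupture (net): A_n = (10.125 − 2×1)×0.25 = 2.0313 in² (U = 1.0, A_e = A_n). φR_n = 0.75 × 65 × 2.0313 = 99.0 kips.
Block shear: shear path 2×[1.9375+1×2.5] = 2×4.4375 in, A_gv = 2.2188, A_nv = 2×(4.4375 − 1.5×1)×0.25 = 1.4688 in²; tension across gage: (3.1875 − 1×1)×0.25 = 0.54688 in². R_n = min(0.6×65×1.4688, 0.6×50×2.2188) + 1.0×65×0.54688 = min(57.283, 66.564) + 35.547 = 92.83 kips. φR_n = 0.75 × 92.83 = 69.6 kips.
Governing: min(151.5, 88.7, 99.0, 69.6) = 69.6 kips → block shear.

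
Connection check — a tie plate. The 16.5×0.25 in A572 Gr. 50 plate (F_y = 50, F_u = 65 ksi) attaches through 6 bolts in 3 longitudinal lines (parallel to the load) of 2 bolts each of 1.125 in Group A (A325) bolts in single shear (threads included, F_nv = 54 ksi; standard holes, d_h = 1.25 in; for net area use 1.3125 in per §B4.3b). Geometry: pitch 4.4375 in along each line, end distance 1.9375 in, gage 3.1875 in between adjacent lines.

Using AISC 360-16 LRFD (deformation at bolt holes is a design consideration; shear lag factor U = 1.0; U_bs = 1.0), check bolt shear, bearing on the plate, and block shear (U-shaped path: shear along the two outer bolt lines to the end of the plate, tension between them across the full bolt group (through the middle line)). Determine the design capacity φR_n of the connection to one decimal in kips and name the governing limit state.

Bolt shear: A_b = π(1.125)²/4 = 0.99402 in². φR_n = 0.75 × 54 × 0.99402 × 6 × 1 = 241.5 kips.
Bearing (0.25 in plate, F_u = 65 ksi): end bolts L_c = 1.9375 − 1.25/2 = 1.3125, R_n = min(1.2×1.3125×0.25×65, 2.4×1.125×0.25×65) = 25.594 kips/bolt; interior L_c = 4.4375 − 1.25 = 3.1875, R_n = 43.875 kips/bolt. φR_n = 0.75 × (3×25.594 + 3×43.875) = 156.3 kips.
Block shear: shear path 2×[1.9375+1×4.4375] = 2×6.375 in, A_gv = 3.1875, A_nv = 2×(6.375 − 1.5×1.3125)×0.25 = 2.2031 in²; tension across gage: (6.375 − 2×1.3125)×0.25 = 0.9375 in². R_n = min(0.6×65×2.2031, 0.6×50×3.1875) + 1.0×65×0.9375 = min(85.921, 95.625) + 60.938 = 146.86 kips. φR_n = 0.75 × 146.86 = 110.1 kips.
Governing: min(241.5, 156.3, 110.1) = 110.1 kips → block shear.

110.1 kips (block shear governs)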